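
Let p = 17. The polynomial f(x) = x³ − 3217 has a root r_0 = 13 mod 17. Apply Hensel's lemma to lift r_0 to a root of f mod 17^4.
r_3 = 64120 (mod 83521)

Hensel: r_{i+1} = r_i − f(r_i)/f′(r_i) mod 17^{i+2}, where f′(x) = 3x². Iterate:
  r_0 = 13 (mod 17)
  r_1 = 251 (mod 289)
  r_2 = 251 (mod 4913)
  r_3 = 64120 (mod 83521)
Final: r = 64120 with f(r) ≡ 0 mod 17^4.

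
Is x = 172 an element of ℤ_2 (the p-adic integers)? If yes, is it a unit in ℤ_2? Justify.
x ∈ ℤ_2 but not a unit; v_2(x) = 2 > 0

ℤ_2 = {x ∈ ℚ_2 : v_2(x) ≥ 0} and ℤ_2^× = {x ∈ ℤ_2 : v_2(x) = 0}. Here v_2(172) = v_2(num) − v_2(den) = 2; compare against these criteria.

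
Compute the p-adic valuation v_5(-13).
v_5(-13) = 0

v_5(n) is the largest exponent k such that 5^k divides n. Factor out: -13 = -5^0 · 13. (Sign doesn't affect v_p.) So v_5(-13) = 0.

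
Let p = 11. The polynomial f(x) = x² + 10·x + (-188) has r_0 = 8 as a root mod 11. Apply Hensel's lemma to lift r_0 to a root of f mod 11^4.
r_3 = 8247 (mod 14641)

Hensel: r_{i+1} = r_i − f(r_i)·(f′(r_i))^{-1} mod 11^{i+2}, f′(x) = 2x + 10. Iterate:
  r_0 = 8 (mod 11)
  r_1 = 19 (mod 121)
  r_2 = 261 (mod 1331)
  r_3 = 8247 (mod 14641)
Final: r = 8247 satisfies f(r) ≡ 0 mod 11^4.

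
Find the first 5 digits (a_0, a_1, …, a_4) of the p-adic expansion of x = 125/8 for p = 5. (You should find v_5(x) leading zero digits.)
(a_0, …, a_4) = (0, 0, 0, 2, 4)

v_5(125/8) = 3, so a_0 = ... = a_2 = 0. Factor out: x = 5^3 · u with u = 1/8 a unit in ℤ_5. Expand u iteratively via a_{v+i} = u_i mod 5, u_{i+1} = (u_i − a_{v+i})/5:
  u_0 = 1/8;  a_3 = 2;  u_1 = (u_0 − 2)/5 = -3/8
  u_1 = -3/8;  a_4 = 4;  u_2 = (u_1 − 4)/5 = -7/8
Digits: (0, 0, 0, 2, 4).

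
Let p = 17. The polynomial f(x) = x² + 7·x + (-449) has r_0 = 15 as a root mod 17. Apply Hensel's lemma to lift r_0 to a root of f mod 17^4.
r_3 = 36565 (mod 83521)

Hensel: r_{i+1} = r_i − f(r_i)·(f′(r_i))^{-1} mod 17^{i+2}, f′(x) = 2x + 7. Iterate:
  r_0 = 15 (mod 17)
  r_1 = 151 (mod 289)
  r_2 = 2174 (mod 4913)
  r_3 = 36565 (mod 83521)
Final: r = 36565 satisfies f(r) ≡ 0 mod 17^4.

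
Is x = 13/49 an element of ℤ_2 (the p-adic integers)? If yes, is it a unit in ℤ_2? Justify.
x ∈ ℤ_2^× (unit); v_2(x) = 0

ℤ_2 = {x ∈ ℚ_2 : v_2(x) ≥ 0} and ℤ_2^× = {x ∈ ℤ_2 : v_2(x) = 0}. Here v_2(13/49) = v_2(num) − v_2(den) = 0; compare against these criteria.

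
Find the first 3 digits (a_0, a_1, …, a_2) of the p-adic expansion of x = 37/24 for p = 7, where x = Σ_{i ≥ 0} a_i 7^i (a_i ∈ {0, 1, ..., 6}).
(a_0, …, a_2) = (3, 3, 1)

v_7(37/24) = 0 (numerator and denominator both coprime to 7), so x ∈ ℤ_7^×. Compute digits iteratively via a_i = x_i mod 7, x_{i+1} = (x_i − a_i)/7, with x_0 = x:
  x_0 = 37/24;  a_0 = 3;  x_1 = (x_0 − 3)/7 = -5/24
  x_1 = -5/24;  a_1 = 3;  x_2 = (x_1 − 3)/7 = -11/24
  x_2 = -11/24;  a_2 = 1;  x_3 = (x_2 − 1)/7 = -5/24
Digits: (3, 3, 1).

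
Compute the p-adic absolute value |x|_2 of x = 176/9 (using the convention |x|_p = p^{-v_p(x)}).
|176/9|_2 = 1/16

Step 1 — compute v_2(x) by factoring powers of 2 out of the numerator and denominator: v_2(176/9) = 4. Step 2 — apply |x|_p = p^{-v_p(x)} = 2^{-4} = 1/16.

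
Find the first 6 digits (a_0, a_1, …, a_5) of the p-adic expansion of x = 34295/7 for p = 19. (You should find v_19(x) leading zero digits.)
(a_0, …, a_5) = (0, 0, 0, 17, 10, 13)

v_19(34295/7) = 3, so a_0 = ... = a_2 = 0. Factor out: x = 19^3 · u with u = 5/7 a unit in ℤ_19. Expand u iteratively via a_{v+i} = u_i mod 19, u_{i+1} = (u_i − a_{v+i})/19:
  u_0 = 5/7;  a_3 = 17;  u_1 = (u_0 − 17)/19 = -6/7
  u_1 = -6/7;  a_4 = 10;  u_2 = (u_1 − 10)/19 = -4/7
  u_2 = -4/7;  a_5 = 13;  u_3 = (u_2 − 13)/19 = -5/7
Digits: (0, 0, 0, 17, 10, 13).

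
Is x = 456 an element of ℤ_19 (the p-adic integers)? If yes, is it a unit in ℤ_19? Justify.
x ∈ ℤ_19 but not a unit; v_19(x) = 1 > 0

ℤ_19 = {x ∈ ℚ_19 : v_19(x) ≥ 0} and ℤ_19^× = {x ∈ ℤ_19 : v_19(x) = 0}. Here v_19(456) = v_19(num) − v_19(den) = 1; compare against these criteria.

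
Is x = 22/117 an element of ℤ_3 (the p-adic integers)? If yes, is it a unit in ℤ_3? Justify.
x ∉ ℤ_3 (v_3(x) = -2 < 0)

ℤ_3 = {x ∈ ℚ_3 : v_3(x) ≥ 0} and ℤ_3^× = {x ∈ ℤ_3 : v_3(x) = 0}. Here v_3(22/117) = v_3(num) − v_3(den) = -2; compare against these criteria.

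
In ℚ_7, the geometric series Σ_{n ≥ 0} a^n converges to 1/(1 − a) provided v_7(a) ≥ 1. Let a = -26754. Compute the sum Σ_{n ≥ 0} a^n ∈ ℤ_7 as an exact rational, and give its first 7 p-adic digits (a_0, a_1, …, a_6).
Σ a^n = 1/(1 − a) = 1/26755;  first 7 digits = (1, 0, 0, 6, 2, 5, 0)

v_7(a) = 3 ≥ 1, so the series converges in ℤ_7 to 1/(1 − a) = 1/(1 − (-26754)) = 1/26755. Expand this rational in ℤ_7: compute digits iteratively via d_i = x_i mod 7, x_{i+1} = (x_i − d_i)/7. The first 7 digits are (1, 0, 0, 6, 2, 5, 0).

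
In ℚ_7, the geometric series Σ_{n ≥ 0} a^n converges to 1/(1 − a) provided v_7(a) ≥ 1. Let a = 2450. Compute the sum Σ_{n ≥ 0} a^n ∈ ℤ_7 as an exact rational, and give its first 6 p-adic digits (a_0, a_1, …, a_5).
Σ a^n = 1/(1 − a) = -1/2449;  first 6 digits = (1, 0, 1, 0, 2, 0)

v_7(a) = 2 ≥ 1, so the series converges in ℤ_7 to 1/(1 − a) = 1/(1 − 2450) = -1/2449. Expand this rational in ℤ_7: compute digits iteratively via d_i = x_i mod 7, x_{i+1} = (x_i − d_i)/7. The first 6 digits are (1, 0, 1, 0, 2, 0).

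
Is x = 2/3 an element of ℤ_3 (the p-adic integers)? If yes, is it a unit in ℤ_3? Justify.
x ∉ ℤ_3 (v_3(x) = -1 < 0)

ℤ_3 = {x ∈ ℚ_3 : v_3(x) ≥ 0} and ℤ_3^× = {x ∈ ℤ_3 : v_3(x) = 0}. Here v_3(2/3) = v_3(num) − v_3(den) = -1; compare against these criteria.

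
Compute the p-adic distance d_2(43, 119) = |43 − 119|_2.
d_2(43, 119) = 1/4

Step 1 — x − y = 43 − 119 = -76. Step 2 — v_2(-76) = 2 (factor: -76 = −(2^2 · 19); the sign does not affect v_p). Step 3 — |x − y|_2 = 2^{-2} = 1/4.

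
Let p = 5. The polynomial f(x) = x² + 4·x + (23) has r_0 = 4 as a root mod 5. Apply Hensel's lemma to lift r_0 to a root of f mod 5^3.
r_2 = 64 (mod 125)

Hensel: r_{i+1} = r_i − f(r_i)·(f′(r_i))^{-1} mod 5^{i+2}, f′(x) = 2x + 4. Iterate:
  r_0 = 4 (mod 5)
  r_1 = 14 (mod 25)
  r_2 = 64 (mod 125)
Final: r = 64 satisfies f(r) ≡ 0 mod 5^3.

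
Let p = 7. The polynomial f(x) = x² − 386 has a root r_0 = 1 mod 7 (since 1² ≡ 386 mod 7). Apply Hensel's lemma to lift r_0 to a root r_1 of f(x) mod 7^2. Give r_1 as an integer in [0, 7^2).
r_1 = 22 (mod 49)

Hensel's recurrence: r_{i+1} = r_i − f(r_i)·(f′(r_i))^{-1} mod 7^{i+2}, with f′(x) = 2x. Iterate:
  r_0 = 1 (mod 7)
  r_1 = 22 (mod 49)
Final: r_1 = 22, and one checks f(r_1) ≡ 0 mod 7^2.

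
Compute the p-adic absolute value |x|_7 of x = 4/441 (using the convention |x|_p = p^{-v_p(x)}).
|4/441|_7 = 49

Step 1 — compute v_7(x) by factoring powers of 7 out of the numerator and denominator: v_7(4/441) = -2. Step 2 — apply |x|_p = p^{-v_p(x)} = 7^{2} = 49.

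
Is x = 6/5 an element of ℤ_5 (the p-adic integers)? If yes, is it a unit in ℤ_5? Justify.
x ∉ ℤ_5 (v_5(x) = -1 < 0)

ℤ_5 = {x ∈ ℚ_5 : v_5(x) ≥ 0} and ℤ_5^× = {x ∈ ℤ_5 : v_5(x) = 0}. Here v_5(6/5) = v_5(num) − v_5(den) = -1; compare against these criteria.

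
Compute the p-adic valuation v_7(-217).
v_7(-217) = 1

v_7(n) is the largest exponent k such that 7^k divides n. Factor out: -217 = -7^1 · 31. (Sign doesn't affect v_p.) So v_7(-217) = 1.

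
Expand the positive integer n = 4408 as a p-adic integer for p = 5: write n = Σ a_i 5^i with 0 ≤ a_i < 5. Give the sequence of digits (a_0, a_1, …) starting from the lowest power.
(a_0, a_1, …) = (3, 1, 1, 0, 2, 1)

Repeated division by 5 gives the digits low-to-high: 4408 = 3 + 1·5^1 + 1·5^2 + 2·5^4 + 1·5^5. Digit sequence: (3, 1, 1, 0, 2, 1).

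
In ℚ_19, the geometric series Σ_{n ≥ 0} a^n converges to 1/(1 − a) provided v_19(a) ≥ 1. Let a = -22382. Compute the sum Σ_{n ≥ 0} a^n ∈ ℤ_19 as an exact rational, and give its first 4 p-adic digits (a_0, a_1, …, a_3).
Σ a^n = 1/(1 − a) = 1/22383;  first 4 digits = (1, 0, 14, 15)

v_19(a) = 2 ≥ 1, so the series converges in ℤ_19 to 1/(1 − a) = 1/(1 − (-22382)) = 1/22383. Expand this rational in ℤ_19: compute digits iteratively via d_i = x_i mod 19, x_{i+1} = (x_i − d_i)/19. The first 4 digits are (1, 0, 14, 15).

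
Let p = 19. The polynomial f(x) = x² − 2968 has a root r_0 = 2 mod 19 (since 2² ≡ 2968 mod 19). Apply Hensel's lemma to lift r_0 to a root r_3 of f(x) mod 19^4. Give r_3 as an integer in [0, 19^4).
r_3 = 108682 (mod 130321)

Hensel's recurrence: r_{i+1} = r_i − f(r_i)·(f′(r_i))^{-1} mod 19^{i+2}, with f′(x) = 2x. Iterate:
  r_0 = 2 (mod 19)
  r_1 = 21 (mod 361)
  r_2 = 5797 (mod 6859)
  r_3 = 108682 (mod 130321)
Final: r_3 = 108682, and one checks f(r_3) ≡ 0 mod 19^4.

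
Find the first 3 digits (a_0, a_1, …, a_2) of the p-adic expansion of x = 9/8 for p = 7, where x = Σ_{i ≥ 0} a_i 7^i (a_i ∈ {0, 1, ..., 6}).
(a_0, …, a_2) = (2, 6, 0)

v_7(9/8) = 0 (numerator and denominator both coprime to 7), so x ∈ ℤ_7^×. Compute digits iteratively via a_i = x_i mod 7, x_{i+1} = (x_i − a_i)/7, with x_0 = x:
  x_0 = 9/8;  a_0 = 2;  x_1 = (x_0 − 2)/7 = -1/8
  x_1 = -1/8;  a_1 = 6;  x_2 = (x_1 − 6)/7 = -7/8
  x_2 = -7/8;  a_2 = 0;  x_3 = (x_2 − 0)/7 = -1/8
Digits: (2, 6, 0).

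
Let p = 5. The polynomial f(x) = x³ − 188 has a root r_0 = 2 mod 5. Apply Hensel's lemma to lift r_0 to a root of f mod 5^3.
r_2 = 92 (mod 125)

Hensel: r_{i+1} = r_i − f(r_i)/f′(r_i) mod 5^{i+2}, where f′(x) = 3x². Iterate:
  r_0 = 2 (mod 5)
  r_1 = 17 (mod 25)
  r_2 = 92 (mod 125)
Final: r = 92 with f(r) ≡ 0 mod 5^3.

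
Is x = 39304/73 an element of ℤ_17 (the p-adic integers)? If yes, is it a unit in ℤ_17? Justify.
x ∈ ℤ_17 but not a unit; v_17(x) = 3 > 0

ℤ_17 = {x ∈ ℚ_17 : v_17(x) ≥ 0} and ℤ_17^× = {x ∈ ℤ_17 : v_17(x) = 0}. Here v_17(39304/73) = v_17(num) − v_17(den) = 3; compare against these criteria.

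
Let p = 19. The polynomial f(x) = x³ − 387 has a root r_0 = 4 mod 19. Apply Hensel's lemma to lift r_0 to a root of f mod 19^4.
r_3 = 116170 (mod 130321)

Hensel: r_{i+1} = r_i − f(r_i)/f′(r_i) mod 19^{i+2}, where f′(x) = 3x². Iterate:
  r_0 = 4 (mod 19)
  r_1 = 289 (mod 361)
  r_2 = 6426 (mod 6859)
  r_3 = 116170 (mod 130321)
Final: r = 116170 with f(r) ≡ 0 mod 19^4.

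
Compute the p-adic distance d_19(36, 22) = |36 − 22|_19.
d_19(36, 22) = 1

Step 1 — x − y = 36 − 22 = 14. Step 2 — v_19(14) = 0 (factor: 14 = (19^0 · 14); the sign does not affect v_p). Step 3 — |x − y|_19 = 19^{0} = 1.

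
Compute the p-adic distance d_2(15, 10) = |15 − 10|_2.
d_2(15, 10) = 1

Step 1 — x − y = 15 − 10 = 5. Step 2 — v_2(5) = 0 (factor: 5 = (2^0 · 5); the sign does not affect v_p). Step 3 — |x − y|_2 = 2^{0} = 1.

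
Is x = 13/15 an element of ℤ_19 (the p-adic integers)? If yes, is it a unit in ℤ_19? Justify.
x ∈ ℤ_19^× (unit); v_19(x) = 0

ℤ_19 = {x ∈ ℚ_19 : v_19(x) ≥ 0} and ℤ_19^× = {x ∈ ℤ_19 : v_19(x) = 0}. Here v_19(13/15) = v_19(num) − v_19(den) = 0; compare against these criteria.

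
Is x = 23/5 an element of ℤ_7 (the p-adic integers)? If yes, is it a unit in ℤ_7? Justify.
x ∈ ℤ_7^× (unit); v_7(x) = 0

ℤ_7 = {x ∈ ℚ_7 : v_7(x) ≥ 0} and ℤ_7^× = {x ∈ ℤ_7 : v_7(x) = 0}. Here v_7(23/5) = v_7(num) − v_7(den) = 0; compare against these criteria.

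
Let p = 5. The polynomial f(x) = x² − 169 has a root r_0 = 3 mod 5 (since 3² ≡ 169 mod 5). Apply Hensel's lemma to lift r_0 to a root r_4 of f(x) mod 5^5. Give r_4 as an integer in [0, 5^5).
r_4 = 13 (mod 3125)

Hensel's recurrence: r_{i+1} = r_i − f(r_i)·(f′(r_i))^{-1} mod 5^{i+2}, with f′(x) = 2x. Iterate:
  r_0 = 3 (mod 5)
  r_1 = 13 (mod 25)
  r_2 = 13 (mod 125)
  r_3 = 13 (mod 625)
  r_4 = 13 (mod 3125)
Final: r_4 = 13, and one checks f(r_4) ≡ 0 mod 5^5.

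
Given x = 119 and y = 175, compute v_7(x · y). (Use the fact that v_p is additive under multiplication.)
v_7(20825) = 2

v_p(x) = 1 (factor: 119 = 7^1 · 17); v_p(y) = 1 (factor: 175 = 7^1 · 25). Additivity: v_p(xy) = v_p(x) + v_p(y) = 1 + 1 = 2. (Direct check: xy = 20825 = 7^2 · (425).)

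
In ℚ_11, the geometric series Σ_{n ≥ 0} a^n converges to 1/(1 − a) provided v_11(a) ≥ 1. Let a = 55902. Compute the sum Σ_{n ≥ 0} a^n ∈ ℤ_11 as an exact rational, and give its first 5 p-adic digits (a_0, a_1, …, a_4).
Σ a^n = 1/(1 − a) = -1/55901;  first 5 digits = (1, 0, 0, 9, 3)

v_11(a) = 3 ≥ 1, so the series converges in ℤ_11 to 1/(1 − a) = 1/(1 − 55902) = -1/55901. Expand this rational in ℤ_11: compute digits iteratively via d_i = x_i mod 11, x_{i+1} = (x_i − d_i)/11. The first 5 digits are (1, 0, 0, 9, 3).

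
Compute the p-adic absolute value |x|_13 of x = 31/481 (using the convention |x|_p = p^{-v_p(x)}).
|31/481|_13 = 13

Step 1 — compute v_13(x) by factoring powers of 13 out of the numerator and denominator: v_13(31/481) = -1. Step 2 — apply |x|_p = p^{-v_p(x)} = 13^{1} = 13.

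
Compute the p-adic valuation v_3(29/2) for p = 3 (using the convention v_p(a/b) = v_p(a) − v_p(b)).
v_3(29/2) = 0

Factor powers of 3 from the numerator and denominator of the reduced fraction: 29 = 3^0 · 29 and 2 = 3^0 · 2. Apply v_p(a/b) = v_p(a) − v_p(b): v_3(29/2) = 0 − 0 = 0.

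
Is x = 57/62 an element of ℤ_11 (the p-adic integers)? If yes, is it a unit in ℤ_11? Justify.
x ∈ ℤ_11^× (unit); v_11(x) = 0

ℤ_11 = {x ∈ ℚ_11 : v_11(x) ≥ 0} and ℤ_11^× = {x ∈ ℤ_11 : v_11(x) = 0}. Here v_11(57/62) = v_11(num) − v_11(den) = 0; compare against these criteria.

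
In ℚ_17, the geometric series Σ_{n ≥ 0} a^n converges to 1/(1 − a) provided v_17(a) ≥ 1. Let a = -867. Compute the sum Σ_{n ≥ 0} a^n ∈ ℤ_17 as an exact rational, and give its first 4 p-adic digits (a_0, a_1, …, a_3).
Σ a^n = 1/(1 − a) = 1/868;  first 4 digits = (1, 0, 14, 16)

v_17(a) = 2 ≥ 1, so the series converges in ℤ_17 to 1/(1 − a) = 1/(1 − (-867)) = 1/868. Expand this rational in ℤ_17: compute digits iteratively via d_i = x_i mod 17, x_{i+1} = (x_i − d_i)/17. The first 4 digits are (1, 0, 14, 16).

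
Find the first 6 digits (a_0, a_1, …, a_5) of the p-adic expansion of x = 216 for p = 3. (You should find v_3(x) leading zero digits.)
(a_0, …, a_5) = (0, 0, 0, 2, 2, 0)

v_3(216) = 3, so a_0 = ... = a_2 = 0. Factor out: x = 3^3 · u with u = 8 a unit in ℤ_3. Expand u iteratively via a_{v+i} = u_i mod 3, u_{i+1} = (u_i − a_{v+i})/3:
  u_0 = 8;  a_3 = 2;  u_1 = (u_0 − 2)/3 = 2
  u_1 = 2;  a_4 = 2;  u_2 = (u_1 − 2)/3 = 0
  u_2 = 0;  a_5 = 0;  u_3 = (u_2 − 0)/3 = 0
Digits: (0, 0, 0, 2, 2, 0).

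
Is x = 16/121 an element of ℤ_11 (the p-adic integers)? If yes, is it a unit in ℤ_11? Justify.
x ∉ ℤ_11 (v_11(x) = -2 < 0)

ℤ_11 = {x ∈ ℚ_11 : v_11(x) ≥ 0} and ℤ_11^× = {x ∈ ℤ_11 : v_11(x) = 0}. Here v_11(16/121) = v_11(num) − v_11(den) = -2; compare against these criteria.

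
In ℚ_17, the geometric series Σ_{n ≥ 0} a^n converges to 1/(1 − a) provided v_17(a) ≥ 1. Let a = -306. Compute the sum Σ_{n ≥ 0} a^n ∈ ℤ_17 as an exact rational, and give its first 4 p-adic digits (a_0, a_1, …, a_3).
Σ a^n = 1/(1 − a) = 1/307;  first 4 digits = (1, 16, 16, 0)

v_17(a) = 1 ≥ 1, so the series converges in ℤ_17 to 1/(1 − a) = 1/(1 − (-306)) = 1/307. Expand this rational in ℤ_17: compute digits iteratively via d_i = x_i mod 17, x_{i+1} = (x_i − d_i)/17. The first 4 digits are (1, 16, 16, 0).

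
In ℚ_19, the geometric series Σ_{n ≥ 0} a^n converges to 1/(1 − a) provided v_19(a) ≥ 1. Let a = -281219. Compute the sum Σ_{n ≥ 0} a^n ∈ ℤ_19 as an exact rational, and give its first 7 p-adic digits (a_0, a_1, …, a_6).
Σ a^n = 1/(1 − a) = 1/281220;  first 7 digits = (1, 0, 0, 16, 16, 18, 8)

v_19(a) = 3 ≥ 1, so the series converges in ℤ_19 to 1/(1 − a) = 1/(1 − (-281219)) = 1/281220. Expand this rational in ℤ_19: compute digits iteratively via d_i = x_i mod 19, x_{i+1} = (x_i − d_i)/19. The first 7 digits are (1, 0, 0, 16, 16, 18, 8).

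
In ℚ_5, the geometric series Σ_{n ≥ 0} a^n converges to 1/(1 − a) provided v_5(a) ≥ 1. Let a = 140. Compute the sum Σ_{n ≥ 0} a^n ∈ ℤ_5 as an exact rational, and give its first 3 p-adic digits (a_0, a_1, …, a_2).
Σ a^n = 1/(1 − a) = -1/139;  first 3 digits = (1, 3, 4)

v_5(a) = 1 ≥ 1, so the series converges in ℤ_5 to 1/(1 − a) = 1/(1 − 140) = -1/139. Expand this rational in ℤ_5: compute digits iteratively via d_i = x_i mod 5, x_{i+1} = (x_i − d_i)/5. The first 3 digits are (1, 3, 4).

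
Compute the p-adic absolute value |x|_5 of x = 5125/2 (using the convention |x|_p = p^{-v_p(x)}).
|5125/2|_5 = 1/125

Step 1 — compute v_5(x) by factoring powers of 5 out of the numerator and denominator: v_5(5125/2) = 3. Step 2 — apply |x|_p = p^{-v_p(x)} = 5^{-3} = 1/125.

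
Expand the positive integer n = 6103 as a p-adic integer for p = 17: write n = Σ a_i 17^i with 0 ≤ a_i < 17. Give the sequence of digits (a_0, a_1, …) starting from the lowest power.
(a_0, a_1, …) = (0, 2, 4, 1)

Repeated division by 17 gives the digits low-to-high: 6103 = 2·17^1 + 4·17^2 + 1·17^3. Digit sequence: (0, 2, 4, 1).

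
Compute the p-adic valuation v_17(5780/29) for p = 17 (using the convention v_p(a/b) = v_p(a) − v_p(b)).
v_17(5780/29) = 2

Factor powers of 17 from the numerator and denominator of the reduced fraction: 5780 = 17^2 · 20 and 29 = 17^0 · 29. Apply v_p(a/b) = v_p(a) − v_p(b): v_17(5780/29) = 2 − 0 = 2.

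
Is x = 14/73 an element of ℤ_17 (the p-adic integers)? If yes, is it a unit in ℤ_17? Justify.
x ∈ ℤ_17^× (unit); v_17(x) = 0

ℤ_17 = {x ∈ ℚ_17 : v_17(x) ≥ 0} and ℤ_17^× = {x ∈ ℤ_17 : v_17(x) = 0}. Here v_17(14/73) = v_17(num) − v_17(den) = 0; compare against these criteria.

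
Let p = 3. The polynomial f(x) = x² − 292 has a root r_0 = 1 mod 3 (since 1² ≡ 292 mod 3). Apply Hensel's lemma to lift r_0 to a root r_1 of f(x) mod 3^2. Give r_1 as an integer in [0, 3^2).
r_1 = 7 (mod 9)

Hensel's recurrence: r_{i+1} = r_i − f(r_i)·(f′(r_i))^{-1} mod 3^{i+2}, with f′(x) = 2x. Iterate:
  r_0 = 1 (mod 3)
  r_1 = 7 (mod 9)
Final: r_1 = 7, and one checks f(r_1) ≡ 0 mod 3^2.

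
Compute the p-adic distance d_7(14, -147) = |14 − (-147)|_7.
d_7(14, -147) = 1/7

Step 1 — x − y = 14 − (-147) = 161. Step 2 — v_7(161) = 1 (factor: 161 = (7^1 · 23); the sign does not affect v_p). Step 3 — |x − y|_7 = 7^{-1} = 1/7.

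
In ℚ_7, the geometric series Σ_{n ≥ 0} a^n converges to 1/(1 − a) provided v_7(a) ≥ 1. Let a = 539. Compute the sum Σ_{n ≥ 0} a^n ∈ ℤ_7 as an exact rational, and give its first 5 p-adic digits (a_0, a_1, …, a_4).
Σ a^n = 1/(1 − a) = -1/538;  first 5 digits = (1, 0, 4, 1, 2)

v_7(a) = 2 ≥ 1, so the series converges in ℤ_7 to 1/(1 − a) = 1/(1 − 539) = -1/538. Expand this rational in ℤ_7: compute digits iteratively via d_i = x_i mod 7, x_{i+1} = (x_i − d_i)/7. The first 5 digits are (1, 0, 4, 1, 2).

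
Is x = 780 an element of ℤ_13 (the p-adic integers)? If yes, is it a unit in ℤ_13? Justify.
x ∈ ℤ_13 but not a unit; v_13(x) = 1 > 0

ℤ_13 = {x ∈ ℚ_13 : v_13(x) ≥ 0} and ℤ_13^× = {x ∈ ℤ_13 : v_13(x) = 0}. Here v_13(780) = v_13(num) − v_13(den) = 1; compare against these criteria.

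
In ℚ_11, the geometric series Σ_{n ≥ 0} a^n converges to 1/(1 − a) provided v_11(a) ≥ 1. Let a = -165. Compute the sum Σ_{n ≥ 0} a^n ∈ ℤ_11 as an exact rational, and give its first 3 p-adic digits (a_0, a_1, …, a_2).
Σ a^n = 1/(1 − a) = 1/166;  first 3 digits = (1, 7, 3)

v_11(a) = 1 ≥ 1, so the series converges in ℤ_11 to 1/(1 − a) = 1/(1 − (-165)) = 1/166. Expand this rational in ℤ_11: compute digits iteratively via d_i = x_i mod 11, x_{i+1} = (x_i − d_i)/11. The first 3 digits are (1, 7, 3).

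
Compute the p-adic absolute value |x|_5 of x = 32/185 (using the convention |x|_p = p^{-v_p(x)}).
|32/185|_5 = 5

Step 1 — compute v_5(x) by factoring powers of 5 out of the numerator and denominator: v_5(32/185) = -1. Step 2 — apply |x|_p = p^{-v_p(x)} = 5^{1} = 5.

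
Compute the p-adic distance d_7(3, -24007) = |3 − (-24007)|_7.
d_7(3, -24007) = 1/2401

Step 1 — x − y = 3 − (-24007) = 24010. Step 2 — v_7(24010) = 4 (factor: 24010 = (7^4 · 10); the sign does not affect v_p). Step 3 — |x − y|_7 = 7^{-4} = 1/2401.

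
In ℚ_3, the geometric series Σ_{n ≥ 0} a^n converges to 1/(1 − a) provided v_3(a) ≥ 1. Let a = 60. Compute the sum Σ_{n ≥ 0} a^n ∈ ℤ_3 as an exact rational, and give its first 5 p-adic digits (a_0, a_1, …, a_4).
Σ a^n = 1/(1 − a) = -1/59;  first 5 digits = (1, 2, 1, 2, 0)

v_3(a) = 1 ≥ 1, so the series converges in ℤ_3 to 1/(1 − a) = 1/(1 − 60) = -1/59. Expand this rational in ℤ_3: compute digits iteratively via d_i = x_i mod 3, x_{i+1} = (x_i − d_i)/3. The first 5 digits are (1, 2, 1, 2, 0).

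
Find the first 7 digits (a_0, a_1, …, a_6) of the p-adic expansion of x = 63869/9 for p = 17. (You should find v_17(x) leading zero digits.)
(a_0, …, a_6) = (0, 0, 0, 9, 9, 7, 9)

v_17(63869/9) = 3, so a_0 = ... = a_2 = 0. Factor out: x = 17^3 · u with u = 13/9 a unit in ℤ_17. Expand u iteratively via a_{v+i} = u_i mod 17, u_{i+1} = (u_i − a_{v+i})/17:
  u_0 = 13/9;  a_3 = 9;  u_1 = (u_0 − 9)/17 = -4/9
  u_1 = -4/9;  a_4 = 9;  u_2 = (u_1 − 9)/17 = -5/9
  u_2 = -5/9;  a_5 = 7;  u_3 = (u_2 − 7)/17 = -4/9
  u_3 = -4/9;  a_6 = 9;  u_4 = (u_3 − 9)/17 = -5/9
Digits: (0, 0, 0, 9, 9, 7, 9).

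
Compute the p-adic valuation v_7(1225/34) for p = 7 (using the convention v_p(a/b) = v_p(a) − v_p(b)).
v_7(1225/34) = 2

Factor powers of 7 from the numerator and denominator of the reduced fraction: 1225 = 7^2 · 25 and 34 = 7^0 · 34. Apply v_p(a/b) = v_p(a) − v_p(b): v_7(1225/34) = 2 − 0 = 2.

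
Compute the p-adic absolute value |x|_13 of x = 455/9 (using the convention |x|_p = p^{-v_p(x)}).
|455/9|_13 = 1/13

Step 1 — compute v_13(x) by factoring powers of 13 out of the numerator and denominator: v_13(455/9) = 1. Step 2 — apply |x|_p = p^{-v_p(x)} = 13^{-1} = 1/13.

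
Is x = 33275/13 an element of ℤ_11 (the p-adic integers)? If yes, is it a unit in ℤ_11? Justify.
x ∈ ℤ_11 but not a unit; v_11(x) = 3 > 0

ℤ_11 = {x ∈ ℚ_11 : v_11(x) ≥ 0} and ℤ_11^× = {x ∈ ℤ_11 : v_11(x) = 0}. Here v_11(33275/13) = v_11(num) − v_11(den) = 3; compare against these criteria.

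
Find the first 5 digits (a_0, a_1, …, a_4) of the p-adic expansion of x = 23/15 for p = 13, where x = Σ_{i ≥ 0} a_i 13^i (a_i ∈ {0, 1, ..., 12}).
(a_0, …, a_4) = (5, 11, 0, 6, 3)

v_13(23/15) = 0 (numerator and denominator both coprime to 13), so x ∈ ℤ_13^×. Compute digits iteratively via a_i = x_i mod 13, x_{i+1} = (x_i − a_i)/13, with x_0 = x:
  x_0 = 23/15;  a_0 = 5;  x_1 = (x_0 − 5)/13 = -4/15
  x_1 = -4/15;  a_1 = 11;  x_2 = (x_1 − 11)/13 = -13/15
  x_2 = -13/15;  a_2 = 0;  x_3 = (x_2 − 0)/13 = -1/15
  x_3 = -1/15;  a_3 = 6;  x_4 = (x_3 − 6)/13 = -7/15
  x_4 = -7/15;  a_4 = 3;  x_5 = (x_4 − 3)/13 = -4/15
Digits: (5, 11, 0, 6, 3).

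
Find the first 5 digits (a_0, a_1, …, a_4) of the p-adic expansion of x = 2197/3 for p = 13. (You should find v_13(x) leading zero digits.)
(a_0, …, a_4) = (0, 0, 0, 9, 8)

v_13(2197/3) = 3, so a_0 = ... = a_2 = 0. Factor out: x = 13^3 · u with u = 1/3 a unit in ℤ_13. Expand u iteratively via a_{v+i} = u_i mod 13, u_{i+1} = (u_i − a_{v+i})/13:
  u_0 = 1/3;  a_3 = 9;  u_1 = (u_0 − 9)/13 = -2/3
  u_1 = -2/3;  a_4 = 8;  u_2 = (u_1 − 8)/13 = -2/3
Digits: (0, 0, 0, 9, 8).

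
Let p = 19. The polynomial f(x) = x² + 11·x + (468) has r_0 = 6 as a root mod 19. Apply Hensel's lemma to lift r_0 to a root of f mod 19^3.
r_2 = 6181 (mod 6859)

Hensel: r_{i+1} = r_i − f(r_i)·(f′(r_i))^{-1} mod 19^{i+2}, f′(x) = 2x + 11. Iterate:
  r_0 = 6 (mod 19)
  r_1 = 44 (mod 361)
  r_2 = 6181 (mod 6859)
Final: r = 6181 satisfies f(r) ≡ 0 mod 19^3.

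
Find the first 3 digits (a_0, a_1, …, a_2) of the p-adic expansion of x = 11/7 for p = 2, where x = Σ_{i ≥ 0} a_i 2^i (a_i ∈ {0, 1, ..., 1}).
(a_0, …, a_2) = (1, 0, 1)

v_2(11/7) = 0 (numerator and denominator both coprime to 2), so x ∈ ℤ_2^×. Compute digits iteratively via a_i = x_i mod 2, x_{i+1} = (x_i − a_i)/2, with x_0 = x:
  x_0 = 11/7;  a_0 = 1;  x_1 = (x_0 − 1)/2 = 2/7
  x_1 = 2/7;  a_1 = 0;  x_2 = (x_1 − 0)/2 = 1/7
  x_2 = 1/7;  a_2 = 1;  x_3 = (x_2 − 1)/2 = -3/7
Digits: (1, 0, 1).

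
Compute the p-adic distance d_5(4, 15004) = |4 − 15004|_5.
d_5(4, 15004) = 1/625

Step 1 — x − y = 4 − 15004 = -15000. Step 2 — v_5(-15000) = 4 (factor: -15000 = −(5^4 · 24); the sign does not affect v_p). Step 3 — |x − y|_5 = 5^{-4} = 1/625.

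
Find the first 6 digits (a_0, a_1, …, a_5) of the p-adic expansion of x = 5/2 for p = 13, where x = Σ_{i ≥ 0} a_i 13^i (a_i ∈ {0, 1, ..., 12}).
(a_0, …, a_5) = (9, 6, 6, 6, 6, 6)

v_13(5/2) = 0 (numerator and denominator both coprime to 13), so x ∈ ℤ_13^×. Compute digits iteratively via a_i = x_i mod 13, x_{i+1} = (x_i − a_i)/13, with x_0 = x:
  x_0 = 5/2;  a_0 = 9;  x_1 = (x_0 − 9)/13 = -1/2
  x_1 = -1/2;  a_1 = 6;  x_2 = (x_1 − 6)/13 = -1/2
  x_2 = -1/2;  a_2 = 6;  x_3 = (x_2 − 6)/13 = -1/2
  x_3 = -1/2;  a_3 = 6;  x_4 = (x_3 − 6)/13 = -1/2
  x_4 = -1/2;  a_4 = 6;  x_5 = (x_4 − 6)/13 = -1/2
  x_5 = -1/2;  a_5 = 6;  x_6 = (x_5 − 6)/13 = -1/2
Digits: (9, 6, 6, 6, 6, 6).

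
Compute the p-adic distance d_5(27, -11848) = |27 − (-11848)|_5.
d_5(27, -11848) = 1/625

Step 1 — x − y = 27 − (-11848) = 11875. Step 2 — v_5(11875) = 4 (factor: 11875 = (5^4 · 19); the sign does not affect v_p). Step 3 — |x − y|_5 = 5^{-4} = 1/625.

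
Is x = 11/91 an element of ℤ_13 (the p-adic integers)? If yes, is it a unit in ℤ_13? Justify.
x ∉ ℤ_13 (v_13(x) = -1 < 0)

ℤ_13 = {x ∈ ℚ_13 : v_13(x) ≥ 0} and ℤ_13^× = {x ∈ ℤ_13 : v_13(x) = 0}. Here v_13(11/91) = v_13(num) − v_13(den) = -1; compare against these criteria.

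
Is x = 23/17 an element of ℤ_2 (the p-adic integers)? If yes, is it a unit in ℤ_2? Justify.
x ∈ ℤ_2^× (unit); v_2(x) = 0

ℤ_2 = {x ∈ ℚ_2 : v_2(x) ≥ 0} and ℤ_2^× = {x ∈ ℤ_2 : v_2(x) = 0}. Here v_2(23/17) = v_2(num) − v_2(den) = 0; compare against these criteria.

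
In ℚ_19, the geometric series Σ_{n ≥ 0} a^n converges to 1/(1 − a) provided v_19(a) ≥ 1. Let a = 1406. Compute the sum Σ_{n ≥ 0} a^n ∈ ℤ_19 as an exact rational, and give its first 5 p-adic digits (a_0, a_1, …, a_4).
Σ a^n = 1/(1 − a) = -1/1405;  first 5 digits = (1, 17, 7, 14, 2)

v_19(a) = 1 ≥ 1, so the series converges in ℤ_19 to 1/(1 − a) = 1/(1 − 1406) = -1/1405. Expand this rational in ℤ_19: compute digits iteratively via d_i = x_i mod 19, x_{i+1} = (x_i − d_i)/19. The first 5 digits are (1, 17, 7, 14, 2).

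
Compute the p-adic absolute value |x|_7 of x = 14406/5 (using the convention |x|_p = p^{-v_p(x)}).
|14406/5|_7 = 1/2401

Step 1 — compute v_7(x) by factoring powers of 7 out of the numerator and denominator: v_7(14406/5) = 4. Step 2 — apply |x|_p = p^{-v_p(x)} = 7^{-4} = 1/2401.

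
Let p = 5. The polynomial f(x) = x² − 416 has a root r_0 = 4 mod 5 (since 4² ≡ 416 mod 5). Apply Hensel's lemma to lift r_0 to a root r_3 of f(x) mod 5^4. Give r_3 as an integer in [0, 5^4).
r_3 = 54 (mod 625)

Hensel's recurrence: r_{i+1} = r_i − f(r_i)·(f′(r_i))^{-1} mod 5^{i+2}, with f′(x) = 2x. Iterate:
  r_0 = 4 (mod 5)
  r_1 = 4 (mod 25)
  r_2 = 54 (mod 125)
  r_3 = 54 (mod 625)
Final: r_3 = 54, and one checks f(r_3) ≡ 0 mod 5^4.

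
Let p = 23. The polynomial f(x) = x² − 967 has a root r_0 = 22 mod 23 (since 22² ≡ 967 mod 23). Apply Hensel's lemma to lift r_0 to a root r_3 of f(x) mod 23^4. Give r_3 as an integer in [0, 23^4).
r_3 = 24908 (mod 279841)

Hensel's recurrence: r_{i+1} = r_i − f(r_i)·(f′(r_i))^{-1} mod 23^{i+2}, with f′(x) = 2x. Iterate:
  r_0 = 22 (mod 23)
  r_1 = 45 (mod 529)
  r_2 = 574 (mod 12167)
  r_3 = 24908 (mod 279841)
Final: r_3 = 24908, and one checks f(r_3) ≡ 0 mod 23^4.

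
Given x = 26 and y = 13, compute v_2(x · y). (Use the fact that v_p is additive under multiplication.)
v_2(338) = 1

v_p(x) = 1 (factor: 26 = 2^1 · 13); v_p(y) = 0 (factor: 13 = 2^0 · 13). Additivity: v_p(xy) = v_p(x) + v_p(y) = 1 + 0 = 1. (Direct check: xy = 338 = 2^1 · (169).)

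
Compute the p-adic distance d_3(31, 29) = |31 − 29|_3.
d_3(31, 29) = 1

Step 1 — x − y = 31 − 29 = 2. Step 2 — v_3(2) = 0 (factor: 2 = (3^0 · 2); the sign does not affect v_p). Step 3 — |x − y|_3 = 3^{0} = 1.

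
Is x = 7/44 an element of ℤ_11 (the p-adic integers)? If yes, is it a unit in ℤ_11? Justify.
x ∉ ℤ_11 (v_11(x) = -1 < 0)

ℤ_11 = {x ∈ ℚ_11 : v_11(x) ≥ 0} and ℤ_11^× = {x ∈ ℤ_11 : v_11(x) = 0}. Here v_11(7/44) = v_11(num) − v_11(den) = -1; compare against these criteria.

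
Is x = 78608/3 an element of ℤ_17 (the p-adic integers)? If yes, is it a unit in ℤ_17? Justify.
x ∈ ℤ_17 but not a unit; v_17(x) = 3 > 0

ℤ_17 = {x ∈ ℚ_17 : v_17(x) ≥ 0} and ℤ_17^× = {x ∈ ℤ_17 : v_17(x) = 0}. Here v_17(78608/3) = v_17(num) − v_17(den) = 3; compare against these criteria.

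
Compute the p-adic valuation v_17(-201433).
v_17(-201433) = 3

v_17(n) is the largest exponent k such that 17^k divides n. Factor out: -201433 = -17^3 · 41. (Sign doesn't affect v_p.) So v_17(-201433) = 3.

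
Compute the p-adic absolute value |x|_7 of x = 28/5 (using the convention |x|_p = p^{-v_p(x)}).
|28/5|_7 = 1/7

Step 1 — compute v_7(x) by factoring powers of 7 out of the numerator and denominator: v_7(28/5) = 1. Step 2 — apply |x|_p = p^{-v_p(x)} = 7^{-1} = 1/7.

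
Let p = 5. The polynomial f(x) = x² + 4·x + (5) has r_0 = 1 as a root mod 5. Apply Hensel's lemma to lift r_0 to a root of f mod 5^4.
r_3 = 441 (mod 625)

Hensel: r_{i+1} = r_i − f(r_i)·(f′(r_i))^{-1} mod 5^{i+2}, f′(x) = 2x + 4. Iterate:
  r_0 = 1 (mod 5)
  r_1 = 16 (mod 25)
  r_2 = 66 (mod 125)
  r_3 = 441 (mod 625)
Final: r = 441 satisfies f(r) ≡ 0 mod 5^4.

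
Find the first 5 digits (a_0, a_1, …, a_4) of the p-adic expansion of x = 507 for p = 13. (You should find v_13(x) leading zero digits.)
(a_0, …, a_4) = (0, 0, 3, 0, 0)

v_13(507) = 2, so a_0 = ... = a_1 = 0. Factor out: x = 13^2 · u with u = 3 a unit in ℤ_13. Expand u iteratively via a_{v+i} = u_i mod 13, u_{i+1} = (u_i − a_{v+i})/13:
  u_0 = 3;  a_2 = 3;  u_1 = (u_0 − 3)/13 = 0
  u_1 = 0;  a_3 = 0;  u_2 = (u_1 − 0)/13 = 0
  u_2 = 0;  a_4 = 0;  u_3 = (u_2 − 0)/13 = 0
Digits: (0, 0, 3, 0, 0).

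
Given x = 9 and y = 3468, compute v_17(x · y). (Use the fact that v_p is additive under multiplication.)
v_17(31212) = 2

v_p(x) = 0 (factor: 9 = 17^0 · 9); v_p(y) = 2 (factor: 3468 = 17^2 · 12). Additivity: v_p(xy) = v_p(x) + v_p(y) = 0 + 2 = 2. (Direct check: xy = 31212 = 17^2 · (108).)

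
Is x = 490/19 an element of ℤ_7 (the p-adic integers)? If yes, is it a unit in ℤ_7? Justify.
x ∈ ℤ_7 but not a unit; v_7(x) = 2 > 0

ℤ_7 = {x ∈ ℚ_7 : v_7(x) ≥ 0} and ℤ_7^× = {x ∈ ℤ_7 : v_7(x) = 0}. Here v_7(490/19) = v_7(num) − v_7(den) = 2; compare against these criteria.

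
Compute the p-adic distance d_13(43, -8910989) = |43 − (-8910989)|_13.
d_13(43, -8910989) = 1/371293

Step 1 — x − y = 43 − (-8910989) = 8911032. Step 2 — v_13(8911032) = 5 (factor: 8911032 = (13^5 · 24); the sign does not affect v_p). Step 3 — |x − y|_13 = 13^{-5} = 1/371293.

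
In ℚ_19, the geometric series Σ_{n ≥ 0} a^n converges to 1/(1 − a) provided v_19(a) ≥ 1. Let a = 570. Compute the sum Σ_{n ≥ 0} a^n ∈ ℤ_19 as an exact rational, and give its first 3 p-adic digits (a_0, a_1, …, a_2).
Σ a^n = 1/(1 − a) = -1/569;  first 3 digits = (1, 11, 8)

v_19(a) = 1 ≥ 1, so the series converges in ℤ_19 to 1/(1 − a) = 1/(1 − 570) = -1/569. Expand this rational in ℤ_19: compute digits iteratively via d_i = x_i mod 19, x_{i+1} = (x_i − d_i)/19. The first 3 digits are (1, 11, 8).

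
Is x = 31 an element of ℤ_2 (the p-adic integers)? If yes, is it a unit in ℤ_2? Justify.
x ∈ ℤ_2^× (unit); v_2(x) = 0

ℤ_2 = {x ∈ ℚ_2 : v_2(x) ≥ 0} and ℤ_2^× = {x ∈ ℤ_2 : v_2(x) = 0}. Here v_2(31) = v_2(num) − v_2(den) = 0; compare against these criteria.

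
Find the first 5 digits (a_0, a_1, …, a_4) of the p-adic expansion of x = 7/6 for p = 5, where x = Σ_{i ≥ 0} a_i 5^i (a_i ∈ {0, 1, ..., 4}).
(a_0, …, a_4) = (2, 4, 0, 4, 0)

v_5(7/6) = 0 (numerator and denominator both coprime to 5), so x ∈ ℤ_5^×. Compute digits iteratively via a_i = x_i mod 5, x_{i+1} = (x_i − a_i)/5, with x_0 = x:
  x_0 = 7/6;  a_0 = 2;  x_1 = (x_0 − 2)/5 = -1/6
  x_1 = -1/6;  a_1 = 4;  x_2 = (x_1 − 4)/5 = -5/6
  x_2 = -5/6;  a_2 = 0;  x_3 = (x_2 − 0)/5 = -1/6
  x_3 = -1/6;  a_3 = 4;  x_4 = (x_3 − 4)/5 = -5/6
  x_4 = -5/6;  a_4 = 0;  x_5 = (x_4 − 0)/5 = -1/6
Digits: (2, 4, 0, 4, 0).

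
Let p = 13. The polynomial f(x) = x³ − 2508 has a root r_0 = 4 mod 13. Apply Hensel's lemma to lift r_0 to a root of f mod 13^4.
r_3 = 23898 (mod 28561)

Hensel: r_{i+1} = r_i − f(r_i)/f′(r_i) mod 13^{i+2}, where f′(x) = 3x². Iterate:
  r_0 = 4 (mod 13)
  r_1 = 69 (mod 169)
  r_2 = 1928 (mod 2197)
  r_3 = 23898 (mod 28561)
Final: r = 23898 with f(r) ≡ 0 mod 13^4.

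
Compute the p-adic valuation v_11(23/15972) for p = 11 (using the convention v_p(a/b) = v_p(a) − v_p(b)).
v_11(23/15972) = -3

Factor powers of 11 from the numerator and denominator of the reduced fraction: 23 = 11^0 · 23 and 15972 = 11^3 · 12. Apply v_p(a/b) = v_p(a) − v_p(b): v_11(23/15972) = 0 − 3 = -3.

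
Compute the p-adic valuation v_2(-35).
v_2(-35) = 0

v_2(n) is the largest exponent k such that 2^k divides n. Factor out: -35 = -2^0 · 35. (Sign doesn't affect v_p.) So v_2(-35) = 0.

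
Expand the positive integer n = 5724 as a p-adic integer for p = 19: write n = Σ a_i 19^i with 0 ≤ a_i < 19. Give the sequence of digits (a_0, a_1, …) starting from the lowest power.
(a_0, a_1, …) = (5, 16, 15)

Repeated division by 19 gives the digits low-to-high: 5724 = 5 + 16·19^1 + 15·19^2. Digit sequence: (5, 16, 15).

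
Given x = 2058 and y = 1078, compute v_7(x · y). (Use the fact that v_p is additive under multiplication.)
v_7(2218524) = 5

v_p(x) = 3 (factor: 2058 = 7^3 · 6); v_p(y) = 2 (factor: 1078 = 7^2 · 22). Additivity: v_p(xy) = v_p(x) + v_p(y) = 3 + 2 = 5. (Direct check: xy = 2218524 = 7^5 · (132).)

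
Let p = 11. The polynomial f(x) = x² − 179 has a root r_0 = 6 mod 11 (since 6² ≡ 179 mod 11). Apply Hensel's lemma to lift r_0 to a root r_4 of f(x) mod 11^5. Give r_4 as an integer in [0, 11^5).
r_4 = 91262 (mod 161051)

Hensel's recurrence: r_{i+1} = r_i − f(r_i)·(f′(r_i))^{-1} mod 11^{i+2}, with f′(x) = 2x. Iterate:
  r_0 = 6 (mod 11)
  r_1 = 28 (mod 121)
  r_2 = 754 (mod 1331)
  r_3 = 3416 (mod 14641)
  r_4 = 91262 (mod 161051)
Final: r_4 = 91262, and one checks f(r_4) ≡ 0 mod 11^5.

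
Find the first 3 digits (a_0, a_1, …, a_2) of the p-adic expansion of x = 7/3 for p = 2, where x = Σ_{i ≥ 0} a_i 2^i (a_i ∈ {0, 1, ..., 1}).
(a_0, …, a_2) = (1, 0, 1)

v_2(7/3) = 0 (numerator and denominator both coprime to 2), so x ∈ ℤ_2^×. Compute digits iteratively via a_i = x_i mod 2, x_{i+1} = (x_i − a_i)/2, with x_0 = x:
  x_0 = 7/3;  a_0 = 1;  x_1 = (x_0 − 1)/2 = 2/3
  x_1 = 2/3;  a_1 = 0;  x_2 = (x_1 − 0)/2 = 1/3
  x_2 = 1/3;  a_2 = 1;  x_3 = (x_2 − 1)/2 = -1/3
Digits: (1, 0, 1).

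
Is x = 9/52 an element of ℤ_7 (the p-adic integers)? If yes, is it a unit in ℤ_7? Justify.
x ∈ ℤ_7^× (unit); v_7(x) = 0

ℤ_7 = {x ∈ ℚ_7 : v_7(x) ≥ 0} and ℤ_7^× = {x ∈ ℤ_7 : v_7(x) = 0}. Here v_7(9/52) = v_7(num) − v_7(den) = 0; compare against these criteria.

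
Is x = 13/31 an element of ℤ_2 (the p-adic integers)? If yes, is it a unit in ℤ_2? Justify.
x ∈ ℤ_2^× (unit); v_2(x) = 0

ℤ_2 = {x ∈ ℚ_2 : v_2(x) ≥ 0} and ℤ_2^× = {x ∈ ℤ_2 : v_2(x) = 0}. Here v_2(13/31) = v_2(num) − v_2(den) = 0; compare against these criteria.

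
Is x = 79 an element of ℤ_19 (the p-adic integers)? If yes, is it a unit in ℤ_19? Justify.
x ∈ ℤ_19^× (unit); v_19(x) = 0

ℤ_19 = {x ∈ ℚ_19 : v_19(x) ≥ 0} and ℤ_19^× = {x ∈ ℤ_19 : v_19(x) = 0}. Here v_19(79) = v_19(num) − v_19(den) = 0; compare against these criteria.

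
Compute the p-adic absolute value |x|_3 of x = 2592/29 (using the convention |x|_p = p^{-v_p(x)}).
|2592/29|_3 = 1/81

Step 1 — compute v_3(x) by factoring powers of 3 out of the numerator and denominator: v_3(2592/29) = 4. Step 2 — apply |x|_p = p^{-v_p(x)} = 3^{-4} = 1/81.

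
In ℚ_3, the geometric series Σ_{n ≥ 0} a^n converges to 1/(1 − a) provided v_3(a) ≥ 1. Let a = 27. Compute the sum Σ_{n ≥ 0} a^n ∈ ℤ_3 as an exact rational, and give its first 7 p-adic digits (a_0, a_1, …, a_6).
Σ a^n = 1/(1 − a) = -1/26;  first 7 digits = (1, 0, 0, 1, 0, 0, 1)

v_3(a) = 3 ≥ 1, so the series converges in ℤ_3 to 1/(1 − a) = 1/(1 − 27) = -1/26. Expand this rational in ℤ_3: compute digits iteratively via d_i = x_i mod 3, x_{i+1} = (x_i − d_i)/3. The first 7 digits are (1, 0, 0, 1, 0, 0, 1).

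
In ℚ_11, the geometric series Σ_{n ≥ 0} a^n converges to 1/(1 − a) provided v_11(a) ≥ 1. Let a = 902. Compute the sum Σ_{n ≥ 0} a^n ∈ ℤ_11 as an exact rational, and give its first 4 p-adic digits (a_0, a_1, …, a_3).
Σ a^n = 1/(1 − a) = -1/901;  first 4 digits = (1, 5, 10, 10)

v_11(a) = 1 ≥ 1, so the series converges in ℤ_11 to 1/(1 − a) = 1/(1 − 902) = -1/901. Expand this rational in ℤ_11: compute digits iteratively via d_i = x_i mod 11, x_{i+1} = (x_i − d_i)/11. The first 4 digits are (1, 5, 10, 10).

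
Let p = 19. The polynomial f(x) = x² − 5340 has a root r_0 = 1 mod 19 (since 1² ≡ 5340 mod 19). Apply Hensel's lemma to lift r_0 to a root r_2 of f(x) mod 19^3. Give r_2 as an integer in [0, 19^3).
r_2 = 5378 (mod 6859)

Hensel's recurrence: r_{i+1} = r_i − f(r_i)·(f′(r_i))^{-1} mod 19^{i+2}, with f′(x) = 2x. Iterate:
  r_0 = 1 (mod 19)
  r_1 = 324 (mod 361)
  r_2 = 5378 (mod 6859)
Final: r_2 = 5378, and one checks f(r_2) ≡ 0 mod 19^3.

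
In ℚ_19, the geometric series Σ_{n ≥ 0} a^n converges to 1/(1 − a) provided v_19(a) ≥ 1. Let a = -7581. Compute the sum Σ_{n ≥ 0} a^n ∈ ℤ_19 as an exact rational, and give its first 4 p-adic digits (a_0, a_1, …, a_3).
Σ a^n = 1/(1 − a) = 1/7582;  first 4 digits = (1, 0, 17, 17)

v_19(a) = 2 ≥ 1, so the series converges in ℤ_19 to 1/(1 − a) = 1/(1 − (-7581)) = 1/7582. Expand this rational in ℤ_19: compute digits iteratively via d_i = x_i mod 19, x_{i+1} = (x_i − d_i)/19. The first 4 digits are (1, 0, 17, 17).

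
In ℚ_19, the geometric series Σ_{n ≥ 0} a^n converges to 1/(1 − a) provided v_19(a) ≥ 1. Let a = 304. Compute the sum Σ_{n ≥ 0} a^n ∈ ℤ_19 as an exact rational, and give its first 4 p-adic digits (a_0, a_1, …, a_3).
Σ a^n = 1/(1 − a) = -1/303;  first 4 digits = (1, 16, 9, 5)

v_19(a) = 1 ≥ 1, so the series converges in ℤ_19 to 1/(1 − a) = 1/(1 − 304) = -1/303. Expand this rational in ℤ_19: compute digits iteratively via d_i = x_i mod 19, x_{i+1} = (x_i − d_i)/19. The first 4 digits are (1, 16, 9, 5).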